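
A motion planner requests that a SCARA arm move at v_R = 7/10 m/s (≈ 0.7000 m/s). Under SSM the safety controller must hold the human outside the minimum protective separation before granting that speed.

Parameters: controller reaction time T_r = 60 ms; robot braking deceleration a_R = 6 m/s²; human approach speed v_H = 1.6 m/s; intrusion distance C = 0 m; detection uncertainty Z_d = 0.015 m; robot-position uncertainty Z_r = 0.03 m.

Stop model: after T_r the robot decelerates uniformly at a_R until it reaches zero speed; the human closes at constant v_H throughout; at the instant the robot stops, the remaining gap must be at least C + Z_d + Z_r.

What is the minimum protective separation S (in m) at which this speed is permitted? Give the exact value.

T_s = v_R/a_R = (7/10)/6 = 0.1167 s
robot covers v_R·T_r = 0.7000·0.0600 = 0.0420 m before braking
robot under decel: 0.7000²/(2·6.0000) = 0.0408 m
human over T_r+T_s: 1.6000·(0.0600+0.1167) = 0.2827 m
margins: 0.0000+0.0150+0.0300 = 0.0450 m
S_min ≈ 0.0420+0.0408+0.2827+0.0450  ⇒  S_min = 821/2000 m

S_min = 821/2000 m = 0.4105 m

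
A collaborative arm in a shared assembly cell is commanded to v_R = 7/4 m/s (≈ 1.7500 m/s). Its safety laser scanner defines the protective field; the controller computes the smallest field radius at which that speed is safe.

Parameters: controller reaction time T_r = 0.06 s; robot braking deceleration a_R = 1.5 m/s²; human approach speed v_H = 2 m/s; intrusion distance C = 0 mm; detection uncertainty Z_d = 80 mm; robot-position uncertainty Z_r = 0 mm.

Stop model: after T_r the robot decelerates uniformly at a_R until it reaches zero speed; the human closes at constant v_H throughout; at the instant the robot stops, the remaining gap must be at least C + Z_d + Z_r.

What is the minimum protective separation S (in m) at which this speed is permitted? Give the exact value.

braking lasts T_s = (7/4)/(3/2) = 1.1667 s
reaction-phase robot travel = 1.7500·0.0600 = 0.1050 m
braking distance = 1.7500²/(2·1.5000) = 1.0208 m
human closes 2.0000·1.2267 = 2.4533 m
C+Z_d+Z_r = 0.0000+0.0800+0.0000 = 0.0800 m
S_min ≈ 0.1050+1.0208+2.4533+0.0800  ⇒  S_min = 4391/1200 m

S_min = 4391/1200 m = 3.6592 m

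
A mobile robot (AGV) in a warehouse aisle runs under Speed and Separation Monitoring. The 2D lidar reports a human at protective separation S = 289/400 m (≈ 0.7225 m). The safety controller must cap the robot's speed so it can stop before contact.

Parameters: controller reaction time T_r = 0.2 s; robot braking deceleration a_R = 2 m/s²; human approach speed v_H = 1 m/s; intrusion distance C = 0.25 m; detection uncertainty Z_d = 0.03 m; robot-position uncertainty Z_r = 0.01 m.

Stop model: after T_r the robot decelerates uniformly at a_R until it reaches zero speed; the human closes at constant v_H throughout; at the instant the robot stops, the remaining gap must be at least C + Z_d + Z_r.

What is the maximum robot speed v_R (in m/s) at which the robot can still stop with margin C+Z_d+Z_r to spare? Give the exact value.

v_R_max = 3/10 m/s = 0.3000 m/s

collect terms ⇒ (1/4)·v_R² + (7/10)·v_R + (-93/400) = 0
  disc = (7/10)² − 4·(1/4)·(-93/400) = 289/400 ; √disc = 17/20
  v_R = (−(7/10) + 17/20) / (2·(1/4)) = 3/10 m/s
check:
braking lasts T_s = (3/10)/2 = 0.1500 s
robot in T_r: 0.3000·0.2000 = 0.0600 m
robot covers 0.3000·0.1500 − ½·2.0000·0.1500² = 0.0225 m while stopping
human over T_r+T_s: 1.0000·(0.2000+0.1500) = 0.3500 m
residual clearance needed = 0.2500+0.0300+0.0100 = 0.2900 m
sum ≈ 0.0600+0.0225+0.3500+0.2900 ≈ 0.7225 m = S ✓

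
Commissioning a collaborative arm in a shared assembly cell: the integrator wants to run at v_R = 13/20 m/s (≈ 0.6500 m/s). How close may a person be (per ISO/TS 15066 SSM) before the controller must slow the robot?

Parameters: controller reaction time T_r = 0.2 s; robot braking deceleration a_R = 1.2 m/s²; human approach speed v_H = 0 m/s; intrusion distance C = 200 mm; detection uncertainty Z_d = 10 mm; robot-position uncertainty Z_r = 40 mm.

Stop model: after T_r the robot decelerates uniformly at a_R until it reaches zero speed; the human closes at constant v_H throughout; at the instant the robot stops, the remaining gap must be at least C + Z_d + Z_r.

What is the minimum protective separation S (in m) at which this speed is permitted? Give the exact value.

T_s = v_R/a_R = (13/20)/(6/5) = 0.5417 s
robot covers v_R·T_r = 0.6500·0.2000 = 0.1300 m before braking
braking distance = 0.6500²/(2·1.2000) = 0.1760 m
human over T_r+T_s: 0.0000·(0.2000+0.5417) = 0.0000 m
residual clearance needed = 0.2000+0.0100+0.0400 = 0.2500 m
S_min ≈ 0.1300+0.1760+0.0000+0.2500  ⇒  S_min = 2669/4800 m

S_min = 2669/4800 m = 0.5560 m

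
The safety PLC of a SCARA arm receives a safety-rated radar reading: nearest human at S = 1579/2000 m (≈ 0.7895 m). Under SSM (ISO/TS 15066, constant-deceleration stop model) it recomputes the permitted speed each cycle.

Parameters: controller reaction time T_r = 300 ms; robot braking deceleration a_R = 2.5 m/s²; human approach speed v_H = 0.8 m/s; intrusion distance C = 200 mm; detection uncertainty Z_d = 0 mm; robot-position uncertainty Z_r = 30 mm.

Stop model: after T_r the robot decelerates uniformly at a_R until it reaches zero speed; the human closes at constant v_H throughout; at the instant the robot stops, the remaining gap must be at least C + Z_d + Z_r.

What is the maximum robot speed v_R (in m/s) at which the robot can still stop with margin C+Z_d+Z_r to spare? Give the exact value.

v_R_max = 9/20 m/s = 0.4500 m/s

collect terms ⇒ (1/5)·v_R² + (31/50)·v_R + (-639/2000) = 0
  disc = (31/50)² − 4·(1/5)·(-639/2000) = 16/25 ; √disc = 4/5
  v_R = (−(31/50) + 4/5) / (2·(1/5)) = 9/20 m/s
check:
T_s = v_R/a_R = (9/20)/(5/2) = 0.1800 s
reaction-phase robot travel = 0.4500·0.3000 = 0.1350 m
braking distance = 0.4500²/(2·2.5000) = 0.0405 m
human over T_r+T_s: 0.8000·(0.3000+0.1800) = 0.3840 m
C+Z_d+Z_r = 0.2000+0.0000+0.0300 = 0.2300 m
sum ≈ 0.1350+0.0405+0.3840+0.2300 ≈ 0.7895 m = S ✓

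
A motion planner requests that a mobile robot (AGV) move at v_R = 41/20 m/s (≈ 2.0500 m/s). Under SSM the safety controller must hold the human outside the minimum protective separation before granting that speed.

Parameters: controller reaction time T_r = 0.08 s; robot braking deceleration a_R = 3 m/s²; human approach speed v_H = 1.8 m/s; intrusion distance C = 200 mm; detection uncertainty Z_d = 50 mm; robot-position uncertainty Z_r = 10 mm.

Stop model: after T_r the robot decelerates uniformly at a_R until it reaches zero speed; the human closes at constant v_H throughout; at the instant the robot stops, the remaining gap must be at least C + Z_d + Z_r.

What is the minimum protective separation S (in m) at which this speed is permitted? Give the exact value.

braking lasts T_s = (41/20)/3 = 0.6833 s
robot in T_r: 2.0500·0.0800 = 0.1640 m
robot covers 2.0500·0.6833 − ½·3.0000·0.6833² = 0.7004 m while stopping
human over T_r+T_s: 1.8000·(0.0800+0.6833) = 1.3740 m
C+Z_d+Z_r = 0.2000+0.0500+0.0100 = 0.2600 m
S_min ≈ 0.1640+0.7004+1.3740+0.2600  ⇒  S_min = 29981/12000 m

S_min = 29981/12000 m = 2.4984 m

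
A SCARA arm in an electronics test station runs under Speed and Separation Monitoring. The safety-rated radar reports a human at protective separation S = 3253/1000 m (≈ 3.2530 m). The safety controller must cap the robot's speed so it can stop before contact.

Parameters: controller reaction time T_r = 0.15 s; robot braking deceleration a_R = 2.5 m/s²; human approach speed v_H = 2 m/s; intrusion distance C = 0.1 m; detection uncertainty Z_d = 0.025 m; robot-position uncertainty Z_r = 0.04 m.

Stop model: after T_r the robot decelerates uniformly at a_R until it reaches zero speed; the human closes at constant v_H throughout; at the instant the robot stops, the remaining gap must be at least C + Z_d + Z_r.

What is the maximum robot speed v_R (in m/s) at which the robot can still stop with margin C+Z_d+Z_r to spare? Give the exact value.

v_R_max = 41/20 m/s = 2.0500 m/s

quadratic (1/5)·v² + (19/20)·v + (-697/250) = 0
  disc = (19/20)² − 4·(1/5)·(-697/250) = 31329/10000 ; √disc = 177/100
  v_R = (−(19/20) + 177/100) / (2·(1/5)) = 41/20 m/s
check:
stop time T_s = (41/20)/(5/2) = 0.8200 s
robot covers v_R·T_r = 2.0500·0.1500 = 0.3075 m before braking
robot covers 2.0500·0.8200 − ½·2.5000·0.8200² = 0.8405 m while stopping
human closes 2.0000·0.9700 = 1.9400 m
residual clearance needed = 0.1000+0.0250+0.0400 = 0.1650 m
sum ≈ 0.3075+0.8405+1.9400+0.1650 ≈ 3.2530 m = S ✓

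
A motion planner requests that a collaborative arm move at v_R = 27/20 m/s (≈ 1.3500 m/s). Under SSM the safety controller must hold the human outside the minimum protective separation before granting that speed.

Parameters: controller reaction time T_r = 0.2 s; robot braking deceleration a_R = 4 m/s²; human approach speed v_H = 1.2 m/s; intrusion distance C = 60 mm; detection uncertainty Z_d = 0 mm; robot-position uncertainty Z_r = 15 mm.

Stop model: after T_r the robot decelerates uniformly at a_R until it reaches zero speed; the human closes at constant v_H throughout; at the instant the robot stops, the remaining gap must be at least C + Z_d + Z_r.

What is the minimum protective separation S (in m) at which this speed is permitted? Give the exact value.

S_min = 3897/3200 m = 1.2178 m

T_s = v_R/a_R = (27/20)/4 = 0.3375 s
reaction-phase robot travel = 1.3500·0.2000 = 0.2700 m
braking distance = 1.3500²/(2·4.0000) = 0.2278 m
person approaches 1.2000·(0.2000+0.3375) = 0.6450 m
residual clearance needed = 0.0600+0.0000+0.0150 = 0.0750 m
S_min ≈ 0.2700+0.2278+0.6450+0.0750  ⇒  S_min = 3897/3200 m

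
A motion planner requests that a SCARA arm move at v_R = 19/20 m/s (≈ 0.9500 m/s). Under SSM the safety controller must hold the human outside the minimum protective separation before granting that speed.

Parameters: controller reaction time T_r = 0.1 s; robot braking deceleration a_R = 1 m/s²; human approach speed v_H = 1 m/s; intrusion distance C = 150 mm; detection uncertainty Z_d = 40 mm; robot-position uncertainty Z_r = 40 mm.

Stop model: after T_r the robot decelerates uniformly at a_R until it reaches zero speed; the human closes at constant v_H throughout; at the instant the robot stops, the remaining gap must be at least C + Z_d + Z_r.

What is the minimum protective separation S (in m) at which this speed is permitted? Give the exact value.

T_s = v_R/a_R = (19/20)/1 = 0.9500 s
reaction-phase robot travel = 0.9500·0.1000 = 0.0950 m
braking distance = 0.9500²/(2·1.0000) = 0.4512 m
human over T_r+T_s: 1.0000·(0.1000+0.9500) = 1.0500 m
C+Z_d+Z_r = 0.1500+0.0400+0.0400 = 0.2300 m
S_min ≈ 0.0950+0.4512+1.0500+0.2300  ⇒  S_min = 1461/800 m

S_min = 1461/800 m = 1.8262 m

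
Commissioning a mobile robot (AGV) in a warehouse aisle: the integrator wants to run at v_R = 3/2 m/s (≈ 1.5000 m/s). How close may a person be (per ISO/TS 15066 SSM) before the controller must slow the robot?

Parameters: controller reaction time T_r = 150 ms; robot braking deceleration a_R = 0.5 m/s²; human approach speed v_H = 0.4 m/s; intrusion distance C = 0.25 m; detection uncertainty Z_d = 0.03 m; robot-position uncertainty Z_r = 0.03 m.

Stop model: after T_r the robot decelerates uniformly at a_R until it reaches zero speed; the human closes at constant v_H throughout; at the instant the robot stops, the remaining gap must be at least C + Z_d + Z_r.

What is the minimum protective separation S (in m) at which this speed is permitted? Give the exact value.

S_min = 809/200 m = 4.0450 m

T_s = v_R/a_R = (3/2)/(1/2) = 3.0000 s
robot covers v_R·T_r = 1.5000·0.1500 = 0.2250 m before braking
robot under decel: 1.5000²/(2·0.5000) = 2.2500 m
human over T_r+T_s: 0.4000·(0.1500+3.0000) = 1.2600 m
margins: 0.2500+0.0300+0.0300 = 0.3100 m
S_min ≈ 0.2250+2.2500+1.2600+0.3100  ⇒  S_min = 809/200 m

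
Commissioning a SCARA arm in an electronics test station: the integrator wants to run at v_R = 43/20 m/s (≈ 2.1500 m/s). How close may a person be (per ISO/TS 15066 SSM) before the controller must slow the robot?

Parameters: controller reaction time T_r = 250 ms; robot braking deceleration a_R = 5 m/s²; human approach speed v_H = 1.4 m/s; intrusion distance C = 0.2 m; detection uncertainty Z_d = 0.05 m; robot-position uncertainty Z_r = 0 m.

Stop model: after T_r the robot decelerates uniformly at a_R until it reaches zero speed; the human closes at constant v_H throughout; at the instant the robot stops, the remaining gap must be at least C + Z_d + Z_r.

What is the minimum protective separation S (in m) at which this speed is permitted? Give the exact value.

T_s = v_R/a_R = (43/20)/5 = 0.4300 s
robot in T_r: 2.1500·0.2500 = 0.5375 m
robot covers 2.1500·0.4300 − ½·5.0000·0.4300² = 0.4622 m while stopping
human closes 1.4000·0.6800 = 0.9520 m
margins: 0.2000+0.0500+0.0000 = 0.2500 m
S_min ≈ 0.5375+0.4622+0.9520+0.2500  ⇒  S_min = 8807/4000 m

S_min = 8807/4000 m = 2.2018 m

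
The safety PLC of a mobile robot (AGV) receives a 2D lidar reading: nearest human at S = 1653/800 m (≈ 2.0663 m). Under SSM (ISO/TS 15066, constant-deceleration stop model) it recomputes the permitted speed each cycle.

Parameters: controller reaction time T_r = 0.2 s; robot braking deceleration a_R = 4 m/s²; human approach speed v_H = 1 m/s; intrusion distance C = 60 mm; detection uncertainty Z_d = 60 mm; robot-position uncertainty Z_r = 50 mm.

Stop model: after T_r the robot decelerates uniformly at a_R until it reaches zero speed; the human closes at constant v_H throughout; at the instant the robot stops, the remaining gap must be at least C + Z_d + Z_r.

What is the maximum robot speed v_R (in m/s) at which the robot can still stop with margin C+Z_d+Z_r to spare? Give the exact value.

v_R_max = 23/10 m/s = 2.3000 m/s

quadratic (1/8)·v² + (9/20)·v + (-1357/800) = 0
  disc = (9/20)² − 4·(1/8)·(-1357/800) = 1681/1600 ; √disc = 41/40
  v_R = (−(9/20) + 41/40) / (2·(1/8)) = 23/10 m/s
check:
T_s = v_R/a_R = (23/10)/4 = 0.5750 s
robot in T_r: 2.3000·0.2000 = 0.4600 m
robot under decel: 2.3000²/(2·4.0000) = 0.6613 m
human over T_r+T_s: 1.0000·(0.2000+0.5750) = 0.7750 m
residual clearance needed = 0.0600+0.0600+0.0500 = 0.1700 m
sum ≈ 0.4600+0.6613+0.7750+0.1700 ≈ 2.0663 m = S ✓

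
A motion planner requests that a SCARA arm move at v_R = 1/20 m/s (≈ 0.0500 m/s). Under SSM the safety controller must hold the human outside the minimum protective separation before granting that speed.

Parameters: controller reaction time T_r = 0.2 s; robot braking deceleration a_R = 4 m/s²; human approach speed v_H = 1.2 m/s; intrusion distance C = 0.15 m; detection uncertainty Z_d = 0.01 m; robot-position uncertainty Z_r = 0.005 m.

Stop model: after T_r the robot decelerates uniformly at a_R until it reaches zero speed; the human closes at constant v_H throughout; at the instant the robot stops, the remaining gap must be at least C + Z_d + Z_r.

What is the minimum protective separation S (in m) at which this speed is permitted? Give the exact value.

S_min = 1377/3200 m = 0.4303 m

T_s = v_R/a_R = (1/20)/4 = 0.0125 s
robot in T_r: 0.0500·0.2000 = 0.0100 m
braking distance = 0.0500²/(2·4.0000) = 0.0003 m
human closes 1.2000·0.2125 = 0.2550 m
margins: 0.1500+0.0100+0.0050 = 0.1650 m
S_min ≈ 0.0100+0.0003+0.2550+0.1650  ⇒  S_min = 1377/3200 m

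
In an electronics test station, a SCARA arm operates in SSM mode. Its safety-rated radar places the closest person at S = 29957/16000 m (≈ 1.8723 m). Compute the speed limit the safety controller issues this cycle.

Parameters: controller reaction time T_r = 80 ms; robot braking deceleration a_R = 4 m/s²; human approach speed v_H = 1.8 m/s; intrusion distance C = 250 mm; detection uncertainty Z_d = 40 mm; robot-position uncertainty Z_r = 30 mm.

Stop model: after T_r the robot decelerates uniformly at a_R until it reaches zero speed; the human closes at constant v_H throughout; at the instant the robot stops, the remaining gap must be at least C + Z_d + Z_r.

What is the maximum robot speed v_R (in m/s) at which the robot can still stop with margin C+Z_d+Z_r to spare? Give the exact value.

at the boundary: (1/8)·v² + (53/100)·v + (-22533/16000) = 0
  disc = (53/100)² − 4·(1/8)·(-22533/16000) = 157609/160000 ; √disc = 397/400
  v_R = (−(53/100) + 397/400) / (2·(1/8)) = 37/20 m/s
check:
stop time T_s = (37/20)/4 = 0.4625 s
robot covers v_R·T_r = 1.8500·0.0800 = 0.1480 m before braking
braking distance = 1.8500²/(2·4.0000) = 0.4278 m
human closes 1.8000·0.5425 = 0.9765 m
C+Z_d+Z_r = 0.2500+0.0400+0.0300 = 0.3200 m
sum ≈ 0.1480+0.4278+0.9765+0.3200 ≈ 1.8723 m = S ✓

v_R_max = 37/20 m/s = 1.8500 m/s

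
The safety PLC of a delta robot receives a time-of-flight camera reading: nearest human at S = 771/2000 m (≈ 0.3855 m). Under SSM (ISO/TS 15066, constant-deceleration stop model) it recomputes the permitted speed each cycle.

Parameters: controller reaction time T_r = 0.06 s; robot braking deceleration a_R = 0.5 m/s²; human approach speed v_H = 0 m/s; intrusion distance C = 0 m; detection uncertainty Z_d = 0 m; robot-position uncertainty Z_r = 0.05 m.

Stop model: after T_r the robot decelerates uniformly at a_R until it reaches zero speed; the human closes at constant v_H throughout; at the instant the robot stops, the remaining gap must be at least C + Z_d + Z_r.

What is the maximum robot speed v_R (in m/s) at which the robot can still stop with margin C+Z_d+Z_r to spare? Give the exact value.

collect terms ⇒ (1)·v_R² + (3/50)·v_R + (-671/2000) = 0
  disc = (3/50)² − 4·(1)·(-671/2000) = 841/625 ; √disc = 29/25
  v_R = (−(3/50) + 29/25) / (2·(1)) = 11/20 m/s
check:
T_s = v_R/a_R = (11/20)/(1/2) = 1.1000 s
reaction-phase robot travel = 0.5500·0.0600 = 0.0330 m
robot covers 0.5500·1.1000 − ½·0.5000·1.1000² = 0.3025 m while stopping
human closes 0.0000·1.1600 = 0.0000 m
C+Z_d+Z_r = 0.0000+0.0000+0.0500 = 0.0500 m
sum ≈ 0.0330+0.3025+0.0000+0.0500 ≈ 0.3855 m = S ✓

v_R_max = 11/20 m/s = 0.5500 m/s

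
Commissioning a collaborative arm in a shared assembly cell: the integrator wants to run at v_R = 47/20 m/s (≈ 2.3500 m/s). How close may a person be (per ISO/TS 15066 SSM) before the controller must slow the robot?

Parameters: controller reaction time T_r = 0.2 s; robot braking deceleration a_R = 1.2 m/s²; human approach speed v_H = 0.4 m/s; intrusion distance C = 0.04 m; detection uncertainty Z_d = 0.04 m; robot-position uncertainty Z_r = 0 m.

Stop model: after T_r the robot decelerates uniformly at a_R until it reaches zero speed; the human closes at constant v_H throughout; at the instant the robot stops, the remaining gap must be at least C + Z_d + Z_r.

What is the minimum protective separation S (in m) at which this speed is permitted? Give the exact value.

stop time T_s = (47/20)/(6/5) = 1.9583 s
robot covers v_R·T_r = 2.3500·0.2000 = 0.4700 m before braking
robot covers 2.3500·1.9583 − ½·1.2000·1.9583² = 2.3010 m while stopping
human closes 0.4000·2.1583 = 0.8633 m
margins: 0.0400+0.0400+0.0000 = 0.0800 m
S_min ≈ 0.4700+2.3010+0.8633+0.0800  ⇒  S_min = 5943/1600 m

S_min = 5943/1600 m = 3.7144 m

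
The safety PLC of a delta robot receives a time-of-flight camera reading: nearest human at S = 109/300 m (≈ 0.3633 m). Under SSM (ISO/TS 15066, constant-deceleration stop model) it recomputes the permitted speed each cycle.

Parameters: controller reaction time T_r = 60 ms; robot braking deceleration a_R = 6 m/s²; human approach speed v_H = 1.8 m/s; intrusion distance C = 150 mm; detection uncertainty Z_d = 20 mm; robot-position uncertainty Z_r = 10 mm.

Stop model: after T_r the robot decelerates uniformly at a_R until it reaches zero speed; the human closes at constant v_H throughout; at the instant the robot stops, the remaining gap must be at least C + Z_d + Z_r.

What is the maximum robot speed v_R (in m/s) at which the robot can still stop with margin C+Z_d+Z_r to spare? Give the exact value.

v_R_max = 1/5 m/s = 0.2000 m/s

at the boundary: (1/12)·v² + (9/25)·v + (-113/1500) = 0
  disc = (9/25)² − 4·(1/12)·(-113/1500) = 3481/22500 ; √disc = 59/150
  v_R = (−(9/25) + 59/150) / (2·(1/12)) = 1/5 m/s
check:
T_s = v_R/a_R = (1/5)/6 = 0.0333 s
robot in T_r: 0.2000·0.0600 = 0.0120 m
robot covers 0.2000·0.0333 − ½·6.0000·0.0333² = 0.0033 m while stopping
human over T_r+T_s: 1.8000·(0.0600+0.0333) = 0.1680 m
margins: 0.1500+0.0200+0.0100 = 0.1800 m
sum ≈ 0.0120+0.0033+0.1680+0.1800 ≈ 0.3633 m = S ✓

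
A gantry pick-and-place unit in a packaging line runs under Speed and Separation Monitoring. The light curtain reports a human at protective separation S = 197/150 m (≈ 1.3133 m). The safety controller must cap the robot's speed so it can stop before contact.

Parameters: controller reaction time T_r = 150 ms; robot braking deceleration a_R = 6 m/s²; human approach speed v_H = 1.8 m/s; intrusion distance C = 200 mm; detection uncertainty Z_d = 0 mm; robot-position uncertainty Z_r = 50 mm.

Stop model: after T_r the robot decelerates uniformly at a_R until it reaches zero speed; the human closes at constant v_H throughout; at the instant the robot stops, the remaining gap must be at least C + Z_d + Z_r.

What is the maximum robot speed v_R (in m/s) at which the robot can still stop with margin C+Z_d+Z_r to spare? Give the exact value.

v_R_max = 7/5 m/s = 1.4000 m/s

collect terms ⇒ (1/12)·v_R² + (9/20)·v_R + (-119/150) = 0
  disc = (9/20)² − 4·(1/12)·(-119/150) = 1681/3600 ; √disc = 41/60
  v_R = (−(9/20) + 41/60) / (2·(1/12)) = 7/5 m/s
check:
T_s = v_R/a_R = (7/5)/6 = 0.2333 s
reaction-phase robot travel = 1.4000·0.1500 = 0.2100 m
robot covers 1.4000·0.2333 − ½·6.0000·0.2333² = 0.1633 m while stopping
human closes 1.8000·0.3833 = 0.6900 m
margins: 0.2000+0.0000+0.0500 = 0.2500 m
sum ≈ 0.2100+0.1633+0.6900+0.2500 ≈ 1.3133 m = S ✓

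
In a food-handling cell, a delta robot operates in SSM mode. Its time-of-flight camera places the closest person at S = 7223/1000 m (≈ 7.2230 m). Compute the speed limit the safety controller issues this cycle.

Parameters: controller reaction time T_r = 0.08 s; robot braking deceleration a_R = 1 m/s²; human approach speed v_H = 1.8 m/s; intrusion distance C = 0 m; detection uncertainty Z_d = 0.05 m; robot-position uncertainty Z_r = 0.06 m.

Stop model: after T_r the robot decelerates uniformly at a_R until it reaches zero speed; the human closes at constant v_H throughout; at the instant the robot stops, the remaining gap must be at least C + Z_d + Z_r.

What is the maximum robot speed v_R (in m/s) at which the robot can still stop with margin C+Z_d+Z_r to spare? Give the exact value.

collect terms ⇒ (1/2)·v_R² + (47/25)·v_R + (-6969/1000) = 0
  disc = (47/25)² − 4·(1/2)·(-6969/1000) = 43681/2500 ; √disc = 209/50
  v_R = (−(47/25) + 209/50) / (2·(1/2)) = 23/10 m/s
check:
braking lasts T_s = (23/10)/1 = 2.3000 s
reaction-phase robot travel = 2.3000·0.0800 = 0.1840 m
robot covers 2.3000·2.3000 − ½·1.0000·2.3000² = 2.6450 m while stopping
human over T_r+T_s: 1.8000·(0.0800+2.3000) = 4.2840 m
C+Z_d+Z_r = 0.0000+0.0500+0.0600 = 0.1100 m
sum ≈ 0.1840+2.6450+4.2840+0.1100 ≈ 7.2230 m = S ✓

v_R_max = 23/10 m/s = 2.3000 m/s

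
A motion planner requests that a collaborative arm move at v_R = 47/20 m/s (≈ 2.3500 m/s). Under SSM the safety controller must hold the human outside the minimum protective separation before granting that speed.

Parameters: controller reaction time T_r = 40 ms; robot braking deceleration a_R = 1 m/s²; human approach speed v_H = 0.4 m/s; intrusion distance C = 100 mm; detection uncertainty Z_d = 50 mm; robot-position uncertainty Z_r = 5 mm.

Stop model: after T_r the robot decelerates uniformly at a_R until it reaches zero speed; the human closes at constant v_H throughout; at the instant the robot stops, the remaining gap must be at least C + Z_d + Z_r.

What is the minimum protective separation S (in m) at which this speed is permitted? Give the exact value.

S_min = 3173/800 m = 3.9663 m

stop time T_s = (47/20)/1 = 2.3500 s
reaction-phase robot travel = 2.3500·0.0400 = 0.0940 m
robot covers 2.3500·2.3500 − ½·1.0000·2.3500² = 2.7612 m while stopping
human over T_r+T_s: 0.4000·(0.0400+2.3500) = 0.9560 m
residual clearance needed = 0.1000+0.0500+0.0050 = 0.1550 m
S_min ≈ 0.0940+2.7612+0.9560+0.1550  ⇒  S_min = 3173/800 m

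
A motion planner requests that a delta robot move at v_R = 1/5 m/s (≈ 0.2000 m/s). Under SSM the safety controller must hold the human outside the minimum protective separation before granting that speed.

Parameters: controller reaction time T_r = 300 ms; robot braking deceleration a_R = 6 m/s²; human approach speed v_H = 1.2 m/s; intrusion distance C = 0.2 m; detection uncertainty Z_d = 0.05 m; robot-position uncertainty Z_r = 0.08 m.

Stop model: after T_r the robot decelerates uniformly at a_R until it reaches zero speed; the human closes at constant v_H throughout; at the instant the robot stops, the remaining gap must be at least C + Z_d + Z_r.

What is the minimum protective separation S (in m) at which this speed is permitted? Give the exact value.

braking lasts T_s = (1/5)/6 = 0.0333 s
robot covers v_R·T_r = 0.2000·0.3000 = 0.0600 m before braking
braking distance = 0.2000²/(2·6.0000) = 0.0033 m
human over T_r+T_s: 1.2000·(0.3000+0.0333) = 0.4000 m
margins: 0.2000+0.0500+0.0800 = 0.3300 m
S_min ≈ 0.0600+0.0033+0.4000+0.3300  ⇒  S_min = 119/150 m

S_min = 119/150 m = 0.7933 m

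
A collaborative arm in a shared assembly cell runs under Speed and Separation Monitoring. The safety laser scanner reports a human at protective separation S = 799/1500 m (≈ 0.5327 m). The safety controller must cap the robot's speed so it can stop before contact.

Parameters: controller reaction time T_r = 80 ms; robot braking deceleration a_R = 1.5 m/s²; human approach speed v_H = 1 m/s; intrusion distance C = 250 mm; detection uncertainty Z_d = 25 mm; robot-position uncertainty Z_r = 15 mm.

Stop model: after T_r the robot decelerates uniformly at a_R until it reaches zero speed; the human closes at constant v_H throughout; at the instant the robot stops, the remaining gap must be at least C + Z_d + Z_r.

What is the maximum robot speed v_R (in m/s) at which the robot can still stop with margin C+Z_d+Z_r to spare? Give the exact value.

collect terms ⇒ (1/3)·v_R² + (56/75)·v_R + (-61/375) = 0
  disc = (56/75)² − 4·(1/3)·(-61/375) = 484/625 ; √disc = 22/25
  v_R = (−(56/75) + 22/25) / (2·(1/3)) = 1/5 m/s
check:
stop time T_s = (1/5)/(3/2) = 0.1333 s
robot in T_r: 0.2000·0.0800 = 0.0160 m
robot under decel: 0.2000²/(2·1.5000) = 0.0133 m
human over T_r+T_s: 1.0000·(0.0800+0.1333) = 0.2133 m
margins: 0.2500+0.0250+0.0150 = 0.2900 m
sum ≈ 0.0160+0.0133+0.2133+0.2900 ≈ 0.5327 m = S ✓

v_R_max = 1/5 m/s = 0.2000 m/s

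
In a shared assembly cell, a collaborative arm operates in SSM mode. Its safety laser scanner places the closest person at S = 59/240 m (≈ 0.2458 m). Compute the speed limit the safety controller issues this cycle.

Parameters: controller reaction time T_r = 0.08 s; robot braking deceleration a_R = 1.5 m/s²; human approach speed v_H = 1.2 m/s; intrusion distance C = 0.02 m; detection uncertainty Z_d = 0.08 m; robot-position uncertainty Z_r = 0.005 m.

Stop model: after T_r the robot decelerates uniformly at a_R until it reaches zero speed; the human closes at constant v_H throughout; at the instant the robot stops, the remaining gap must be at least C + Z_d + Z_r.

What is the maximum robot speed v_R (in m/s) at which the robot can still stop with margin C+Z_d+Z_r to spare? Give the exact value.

v_R_max = 1/20 m/s = 0.0500 m/s

collect terms ⇒ (1/3)·v_R² + (22/25)·v_R + (-269/6000) = 0
  disc = (22/25)² − 4·(1/3)·(-269/6000) = 18769/22500 ; √disc = 137/150
  v_R = (−(22/25) + 137/150) / (2·(1/3)) = 1/20 m/s
check:
braking lasts T_s = (1/20)/(3/2) = 0.0333 s
robot in T_r: 0.0500·0.0800 = 0.0040 m
braking distance = 0.0500²/(2·1.5000) = 0.0008 m
human over T_r+T_s: 1.2000·(0.0800+0.0333) = 0.1360 m
margins: 0.0200+0.0800+0.0050 = 0.1050 m
sum ≈ 0.0040+0.0008+0.1360+0.1050 ≈ 0.2458 m = S ✓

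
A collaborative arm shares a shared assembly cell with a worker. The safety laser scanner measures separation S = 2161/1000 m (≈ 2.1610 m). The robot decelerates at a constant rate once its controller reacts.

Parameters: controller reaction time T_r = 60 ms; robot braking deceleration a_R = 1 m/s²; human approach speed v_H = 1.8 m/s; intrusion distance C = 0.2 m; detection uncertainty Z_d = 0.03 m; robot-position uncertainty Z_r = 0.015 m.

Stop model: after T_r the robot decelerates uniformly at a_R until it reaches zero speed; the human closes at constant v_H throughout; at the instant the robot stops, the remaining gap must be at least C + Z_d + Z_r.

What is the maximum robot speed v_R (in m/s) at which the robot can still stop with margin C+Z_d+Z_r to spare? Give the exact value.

v_R_max = 4/5 m/s = 0.8000 m/s

collect terms ⇒ (1/2)·v_R² + (93/50)·v_R + (-226/125) = 0
  disc = (93/50)² − 4·(1/2)·(-226/125) = 17689/2500 ; √disc = 133/50
  v_R = (−(93/50) + 133/50) / (2·(1/2)) = 4/5 m/s
check:
T_s = v_R/a_R = (4/5)/1 = 0.8000 s
robot covers v_R·T_r = 0.8000·0.0600 = 0.0480 m before braking
braking distance = 0.8000²/(2·1.0000) = 0.3200 m
human over T_r+T_s: 1.8000·(0.0600+0.8000) = 1.5480 m
C+Z_d+Z_r = 0.2000+0.0300+0.0150 = 0.2450 m
sum ≈ 0.0480+0.3200+1.5480+0.2450 ≈ 2.1610 m = S ✓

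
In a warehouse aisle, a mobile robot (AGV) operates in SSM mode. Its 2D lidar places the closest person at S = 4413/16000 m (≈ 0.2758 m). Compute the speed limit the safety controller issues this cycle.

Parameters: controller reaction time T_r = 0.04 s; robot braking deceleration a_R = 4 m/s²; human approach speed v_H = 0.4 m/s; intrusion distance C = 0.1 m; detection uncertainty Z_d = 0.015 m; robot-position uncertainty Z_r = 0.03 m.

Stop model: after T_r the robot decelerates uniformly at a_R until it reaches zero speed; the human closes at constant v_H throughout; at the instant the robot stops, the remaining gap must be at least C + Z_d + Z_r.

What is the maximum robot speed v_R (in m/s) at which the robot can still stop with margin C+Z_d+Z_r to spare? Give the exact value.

v_R_max = 11/20 m/s = 0.5500 m/s

at the boundary: (1/8)·v² + (7/50)·v + (-1837/16000) = 0
  disc = (7/50)² − 4·(1/8)·(-1837/16000) = 12321/160000 ; √disc = 111/400
  v_R = (−(7/50) + 111/400) / (2·(1/8)) = 11/20 m/s
check:
stop time T_s = (11/20)/4 = 0.1375 s
robot covers v_R·T_r = 0.5500·0.0400 = 0.0220 m before braking
robot under decel: 0.5500²/(2·4.0000) = 0.0378 m
person approaches 0.4000·(0.0400+0.1375) = 0.0710 m
residual clearance needed = 0.1000+0.0150+0.0300 = 0.1450 m
sum ≈ 0.0220+0.0378+0.0710+0.1450 ≈ 0.2758 m = S ✓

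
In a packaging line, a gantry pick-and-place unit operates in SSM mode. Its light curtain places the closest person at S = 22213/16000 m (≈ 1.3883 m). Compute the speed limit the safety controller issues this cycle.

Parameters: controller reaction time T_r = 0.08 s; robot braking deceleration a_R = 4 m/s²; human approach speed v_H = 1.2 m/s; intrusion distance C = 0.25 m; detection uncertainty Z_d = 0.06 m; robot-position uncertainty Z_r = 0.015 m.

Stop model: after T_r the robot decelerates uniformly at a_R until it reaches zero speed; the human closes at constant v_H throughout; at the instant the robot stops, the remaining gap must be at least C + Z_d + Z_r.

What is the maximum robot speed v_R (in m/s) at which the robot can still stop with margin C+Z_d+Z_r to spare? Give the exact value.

v_R_max = 33/20 m/s = 1.6500 m/s

collect terms ⇒ (1/8)·v_R² + (19/50)·v_R + (-15477/16000) = 0
  disc = (19/50)² − 4·(1/8)·(-15477/16000) = 100489/160000 ; √disc = 317/400
  v_R = (−(19/50) + 317/400) / (2·(1/8)) = 33/20 m/s
check:
stop time T_s = (33/20)/4 = 0.4125 s
robot covers v_R·T_r = 1.6500·0.0800 = 0.1320 m before braking
robot covers 1.6500·0.4125 − ½·4.0000·0.4125² = 0.3403 m while stopping
human closes 1.2000·0.4925 = 0.5910 m
margins: 0.2500+0.0600+0.0150 = 0.3250 m
sum ≈ 0.1320+0.3403+0.5910+0.3250 ≈ 1.3883 m = S ✓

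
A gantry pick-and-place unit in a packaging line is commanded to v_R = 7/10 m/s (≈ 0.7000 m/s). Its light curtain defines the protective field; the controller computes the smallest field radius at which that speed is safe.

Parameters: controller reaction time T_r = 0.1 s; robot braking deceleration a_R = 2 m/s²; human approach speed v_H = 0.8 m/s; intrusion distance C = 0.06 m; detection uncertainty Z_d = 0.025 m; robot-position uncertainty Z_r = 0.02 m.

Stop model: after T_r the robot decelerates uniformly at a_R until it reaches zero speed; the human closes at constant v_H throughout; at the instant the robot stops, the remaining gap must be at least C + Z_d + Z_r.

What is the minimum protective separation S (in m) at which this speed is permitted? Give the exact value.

braking lasts T_s = (7/10)/2 = 0.3500 s
robot covers v_R·T_r = 0.7000·0.1000 = 0.0700 m before braking
braking distance = 0.7000²/(2·2.0000) = 0.1225 m
human over T_r+T_s: 0.8000·(0.1000+0.3500) = 0.3600 m
C+Z_d+Z_r = 0.0600+0.0250+0.0200 = 0.1050 m
S_min ≈ 0.0700+0.1225+0.3600+0.1050  ⇒  S_min = 263/400 m

S_min = 263/400 m = 0.6575 m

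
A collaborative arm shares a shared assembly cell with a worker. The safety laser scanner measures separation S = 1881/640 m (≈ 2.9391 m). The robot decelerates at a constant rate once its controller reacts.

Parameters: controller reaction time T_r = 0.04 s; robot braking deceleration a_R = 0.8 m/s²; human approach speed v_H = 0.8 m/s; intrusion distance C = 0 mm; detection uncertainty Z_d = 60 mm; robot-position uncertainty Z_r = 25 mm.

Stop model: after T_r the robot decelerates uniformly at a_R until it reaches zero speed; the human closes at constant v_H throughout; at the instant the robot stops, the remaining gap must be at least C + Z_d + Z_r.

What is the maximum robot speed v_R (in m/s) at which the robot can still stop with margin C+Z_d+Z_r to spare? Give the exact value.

v_R_max = 29/20 m/s = 1.4500 m/s

quadratic (5/8)·v² + (26/25)·v + (-45153/16000) = 0
  disc = (26/25)² − 4·(5/8)·(-45153/16000) = 1301881/160000 ; √disc = 1141/400
  v_R = (−(26/25) + 1141/400) / (2·(5/8)) = 29/20 m/s
check:
stop time T_s = (29/20)/(4/5) = 1.8125 s
robot covers v_R·T_r = 1.4500·0.0400 = 0.0580 m before braking
robot covers 1.4500·1.8125 − ½·0.8000·1.8125² = 1.3141 m while stopping
person approaches 0.8000·(0.0400+1.8125) = 1.4820 m
C+Z_d+Z_r = 0.0000+0.0600+0.0250 = 0.0850 m
sum ≈ 0.0580+1.3141+1.4820+0.0850 ≈ 2.9391 m = S ✓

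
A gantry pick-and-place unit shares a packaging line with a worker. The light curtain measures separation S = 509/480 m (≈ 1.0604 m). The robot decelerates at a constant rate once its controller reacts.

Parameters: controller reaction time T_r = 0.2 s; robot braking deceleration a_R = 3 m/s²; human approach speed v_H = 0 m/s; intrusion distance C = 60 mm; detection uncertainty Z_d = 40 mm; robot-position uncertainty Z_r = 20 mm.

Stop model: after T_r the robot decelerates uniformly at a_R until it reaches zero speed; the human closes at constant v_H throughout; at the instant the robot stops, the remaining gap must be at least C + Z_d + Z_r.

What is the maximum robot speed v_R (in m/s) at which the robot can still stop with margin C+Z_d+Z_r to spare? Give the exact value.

at the boundary: (1/6)·v² + (1/5)·v + (-2257/2400) = 0
  disc = (1/5)² − 4·(1/6)·(-2257/2400) = 2401/3600 ; √disc = 49/60
  v_R = (−(1/5) + 49/60) / (2·(1/6)) = 37/20 m/s
check:
stop time T_s = (37/20)/3 = 0.6167 s
reaction-phase robot travel = 1.8500·0.2000 = 0.3700 m
robot under decel: 1.8500²/(2·3.0000) = 0.5704 m
human closes 0.0000·0.8167 = 0.0000 m
margins: 0.0600+0.0400+0.0200 = 0.1200 m
sum ≈ 0.3700+0.5704+0.0000+0.1200 ≈ 1.0604 m = S ✓

v_R_max = 37/20 m/s = 1.8500 m/s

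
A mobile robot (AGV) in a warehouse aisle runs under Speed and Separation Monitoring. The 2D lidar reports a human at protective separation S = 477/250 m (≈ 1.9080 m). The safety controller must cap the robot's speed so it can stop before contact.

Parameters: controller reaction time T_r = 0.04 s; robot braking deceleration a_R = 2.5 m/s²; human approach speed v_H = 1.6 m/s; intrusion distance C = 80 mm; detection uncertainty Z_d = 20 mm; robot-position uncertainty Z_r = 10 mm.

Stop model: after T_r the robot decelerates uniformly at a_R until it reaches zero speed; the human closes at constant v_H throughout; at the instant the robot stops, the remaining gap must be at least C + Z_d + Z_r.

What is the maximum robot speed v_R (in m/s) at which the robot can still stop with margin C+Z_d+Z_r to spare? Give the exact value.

v_R_max = 17/10 m/s = 1.7000 m/s

at the boundary: (1/5)·v² + (17/25)·v + (-867/500) = 0
  disc = (17/25)² − 4·(1/5)·(-867/500) = 1156/625 ; √disc = 34/25
  v_R = (−(17/25) + 34/25) / (2·(1/5)) = 17/10 m/s
check:
braking lasts T_s = (17/10)/(5/2) = 0.6800 s
reaction-phase robot travel = 1.7000·0.0400 = 0.0680 m
robot under decel: 1.7000²/(2·2.5000) = 0.5780 m
human closes 1.6000·0.7200 = 1.1520 m
residual clearance needed = 0.0800+0.0200+0.0100 = 0.1100 m
sum ≈ 0.0680+0.5780+1.1520+0.1100 ≈ 1.9080 m = S ✓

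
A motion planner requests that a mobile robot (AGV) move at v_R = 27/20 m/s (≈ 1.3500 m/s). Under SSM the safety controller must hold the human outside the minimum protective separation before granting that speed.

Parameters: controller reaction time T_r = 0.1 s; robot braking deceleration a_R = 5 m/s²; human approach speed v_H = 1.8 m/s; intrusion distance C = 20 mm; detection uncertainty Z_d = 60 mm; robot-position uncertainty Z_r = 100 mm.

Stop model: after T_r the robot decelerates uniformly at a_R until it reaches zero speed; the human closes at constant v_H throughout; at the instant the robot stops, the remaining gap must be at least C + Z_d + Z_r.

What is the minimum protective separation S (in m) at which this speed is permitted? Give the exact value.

T_s = v_R/a_R = (27/20)/5 = 0.2700 s
robot covers v_R·T_r = 1.3500·0.1000 = 0.1350 m before braking
robot under decel: 1.3500²/(2·5.0000) = 0.1822 m
human closes 1.8000·0.3700 = 0.6660 m
residual clearance needed = 0.0200+0.0600+0.1000 = 0.1800 m
S_min ≈ 0.1350+0.1822+0.6660+0.1800  ⇒  S_min = 4653/4000 m

S_min = 4653/4000 m = 1.1632 m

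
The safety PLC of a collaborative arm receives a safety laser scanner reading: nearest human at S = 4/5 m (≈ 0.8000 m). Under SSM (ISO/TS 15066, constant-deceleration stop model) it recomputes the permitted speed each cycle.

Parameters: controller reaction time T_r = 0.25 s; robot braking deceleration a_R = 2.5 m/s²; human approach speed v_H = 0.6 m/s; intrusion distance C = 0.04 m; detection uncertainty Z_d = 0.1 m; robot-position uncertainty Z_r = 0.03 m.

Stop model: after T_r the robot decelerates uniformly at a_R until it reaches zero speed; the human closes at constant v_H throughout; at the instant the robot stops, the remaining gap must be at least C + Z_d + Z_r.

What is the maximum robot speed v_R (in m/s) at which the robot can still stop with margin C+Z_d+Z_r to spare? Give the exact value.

v_R_max = 3/4 m/s = 0.7500 m/s

quadratic (1/5)·v² + (49/100)·v + (-12/25) = 0
  disc = (49/100)² − 4·(1/5)·(-12/25) = 6241/10000 ; √disc = 79/100
  v_R = (−(49/100) + 79/100) / (2·(1/5)) = 3/4 m/s
check:
T_s = v_R/a_R = (3/4)/(5/2) = 0.3000 s
reaction-phase robot travel = 0.7500·0.2500 = 0.1875 m
robot under decel: 0.7500²/(2·2.5000) = 0.1125 m
person approaches 0.6000·(0.2500+0.3000) = 0.3300 m
residual clearance needed = 0.0400+0.1000+0.0300 = 0.1700 m
sum ≈ 0.1875+0.1125+0.3300+0.1700 ≈ 0.8000 m = S ✓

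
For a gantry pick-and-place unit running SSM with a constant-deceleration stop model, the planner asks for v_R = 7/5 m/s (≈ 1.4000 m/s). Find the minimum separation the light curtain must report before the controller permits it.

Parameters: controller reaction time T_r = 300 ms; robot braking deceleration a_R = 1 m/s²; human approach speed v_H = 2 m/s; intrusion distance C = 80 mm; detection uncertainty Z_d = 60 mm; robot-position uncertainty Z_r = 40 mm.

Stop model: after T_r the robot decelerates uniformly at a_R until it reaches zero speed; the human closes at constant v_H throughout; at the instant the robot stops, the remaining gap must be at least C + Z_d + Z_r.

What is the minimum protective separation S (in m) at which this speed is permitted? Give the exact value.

S_min = 249/50 m = 4.9800 m

T_s = v_R/a_R = (7/5)/1 = 1.4000 s
reaction-phase robot travel = 1.4000·0.3000 = 0.4200 m
braking distance = 1.4000²/(2·1.0000) = 0.9800 m
human closes 2.0000·1.7000 = 3.4000 m
residual clearance needed = 0.0800+0.0600+0.0400 = 0.1800 m
S_min ≈ 0.4200+0.9800+3.4000+0.1800  ⇒  S_min = 249/50 m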